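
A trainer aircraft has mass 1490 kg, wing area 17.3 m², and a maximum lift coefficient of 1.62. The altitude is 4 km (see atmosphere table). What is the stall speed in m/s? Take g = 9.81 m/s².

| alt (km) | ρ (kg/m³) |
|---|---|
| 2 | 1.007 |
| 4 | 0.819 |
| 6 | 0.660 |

V_stall = 35.7 m/s

At 4 km, from the table: ρ = 0.819 kg/m³.
At stall, lift equals weight: L = W = m·g = 1490 × 9.81 = 14620 N.
V_stall = √(2W/(ρ·S·CL,max)) = √(2 × 14620 / (0.819 × 17.3 × 1.62))
V_stall = √1274 = 35.7 m/s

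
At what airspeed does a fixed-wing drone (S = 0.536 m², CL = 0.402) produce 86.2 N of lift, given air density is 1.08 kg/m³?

v = 27.2 m/s

L = ½ρv²S·CL ⇒ v = √(2L/(ρ·S·CL))
v = √(2 × 86.2 / (1.08 × 0.536 × 0.402)) = √740.8 = 27.2 m/s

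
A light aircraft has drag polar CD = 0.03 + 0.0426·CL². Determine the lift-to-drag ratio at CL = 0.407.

CD = 0.03 + 0.0426 × 0.407² = 0.03706
L/D = CL/CD = 0.407 / 0.03706 = 11

L/D = 11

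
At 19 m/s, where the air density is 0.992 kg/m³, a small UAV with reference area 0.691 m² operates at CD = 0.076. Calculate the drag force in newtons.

Dynamic pressure q = ½ρv² = ½ × 0.992 × 19² = 179.1 Pa.
D = q·S·CD = 179.1 × 0.691 × 0.076 = 9.4 N

D = 9.4 N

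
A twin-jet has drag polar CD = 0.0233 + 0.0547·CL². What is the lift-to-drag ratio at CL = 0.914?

L/D = 13.2

CD = 0.0233 + 0.0547 × 0.914² = 0.069
L/D = CL/CD = 0.914 / 0.069 = 13.2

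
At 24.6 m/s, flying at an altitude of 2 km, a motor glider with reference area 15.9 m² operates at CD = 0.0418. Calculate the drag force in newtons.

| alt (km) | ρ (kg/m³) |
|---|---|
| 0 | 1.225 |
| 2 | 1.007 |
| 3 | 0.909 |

D = 203 N

At 2 km, from the table: ρ = 1.007 kg/m³.
D = ½ρv²S·CD = ½ × 1.007 × 24.6² × 15.9 × 0.0418 = 203 N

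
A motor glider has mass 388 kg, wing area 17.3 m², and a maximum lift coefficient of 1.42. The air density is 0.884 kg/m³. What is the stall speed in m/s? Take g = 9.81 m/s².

V_stall = 18.7 m/s

Weight W = mg = 388 × 9.81 = 3806 N.
From L = ½ρV²S·CL,max = W: V_stall = √(2W/(ρSCL,max)) = √(2·3806/(0.884·17.3·1.42))
V_stall = √350.5 = 18.7 m/s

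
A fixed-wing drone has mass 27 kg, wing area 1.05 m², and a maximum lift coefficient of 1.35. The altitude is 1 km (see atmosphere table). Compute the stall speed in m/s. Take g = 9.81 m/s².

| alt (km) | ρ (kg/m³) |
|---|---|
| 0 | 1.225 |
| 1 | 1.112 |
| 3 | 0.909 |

V_stall = 18.3 m/s

At 1 km, from the table: ρ = 1.112 kg/m³.
Weight W = mg = 27 × 9.81 = 264.9 N.
V_stall = √(2W/(ρ·S·CL,max)) = √(2 × 264.9 / (1.112 × 1.05 × 1.35))
V_stall = √336.1 = 18.3 m/s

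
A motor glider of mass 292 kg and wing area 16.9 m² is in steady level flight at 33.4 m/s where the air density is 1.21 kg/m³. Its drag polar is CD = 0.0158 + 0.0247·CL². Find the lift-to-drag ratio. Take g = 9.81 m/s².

Weight W = mg = 292 × 9.81 = 2864.5 N; in level flight L = W.
q = ½ρv² = ½ × 1.21 × 33.4² = 674.9 Pa.
CL = W/(q·S) = 2864.5 / (674.9 × 16.9) = 0.2511.
CD = 0.0158 + 0.0247 × 0.2511² = 0.01736.
L/D = CL/CD = 0.2511 / 0.01736 = 14.5

L/D = 14.5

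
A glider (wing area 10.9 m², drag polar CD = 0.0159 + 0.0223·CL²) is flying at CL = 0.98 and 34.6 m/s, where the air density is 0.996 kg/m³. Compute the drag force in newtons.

CD = 0.0159 + 0.0223 × 0.98² = 0.03732
D = ½ρv²S·CD = ½ × 0.996 × 34.6² × 10.9 × 0.03732 = 243 N

D = 243 N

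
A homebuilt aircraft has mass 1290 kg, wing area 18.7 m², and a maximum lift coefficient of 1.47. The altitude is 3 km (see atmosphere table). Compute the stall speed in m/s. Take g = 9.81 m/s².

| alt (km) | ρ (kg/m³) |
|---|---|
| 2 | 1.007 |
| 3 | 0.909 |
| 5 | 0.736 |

V_stall = 31.8 m/s

At 3 km, from the table: ρ = 0.909 kg/m³.
At stall, lift equals weight: L = W = m·g = 1290 × 9.81 = 12650 N.
V_stall = √(2W/(ρ·S·CL,max)) = √(2 × 12650 / (0.909 × 18.7 × 1.47))
V_stall = √1013 = 31.8 m/s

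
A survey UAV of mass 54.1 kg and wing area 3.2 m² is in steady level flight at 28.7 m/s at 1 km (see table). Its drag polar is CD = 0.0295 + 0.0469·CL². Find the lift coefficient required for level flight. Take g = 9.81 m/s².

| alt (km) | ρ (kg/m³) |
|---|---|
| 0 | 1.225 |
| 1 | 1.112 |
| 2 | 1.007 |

CL = 0.362

At 1 km, from the table: ρ = 1.112 kg/m³.
Weight W = mg = 54.1 × 9.81 = 530.72 N; in level flight L = W.
q = ½ρv² = ½ × 1.112 × 28.7² = 458 Pa.
CL = 2W/(ρv²S) = 2×530.72/(1.112×28.7²×3.2) = 0.3621.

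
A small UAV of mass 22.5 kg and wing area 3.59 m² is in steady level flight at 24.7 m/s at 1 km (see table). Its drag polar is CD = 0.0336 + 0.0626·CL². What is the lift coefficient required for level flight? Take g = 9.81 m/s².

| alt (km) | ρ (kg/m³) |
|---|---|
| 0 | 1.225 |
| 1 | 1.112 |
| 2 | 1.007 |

CL = 0.181

At 1 km, from the table: ρ = 1.112 kg/m³.
In steady level flight, lift balances weight: W = mg = 22.5 × 9.81 = 220.73 N.
q = ½ρv² = ½ × 1.112 × 24.7² = 339.2 Pa.
Required CL = L/(qS) = 220.73/(339.2·3.59) = 0.1813.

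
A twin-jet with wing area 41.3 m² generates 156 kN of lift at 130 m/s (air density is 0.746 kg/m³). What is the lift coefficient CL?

From L = ½ρv²S·CL, rearranging gives CL = 2L/(ρv²S).
CL = 2 × 1.56×10^5 / (0.746 × 130² × 41.3) = 0.599

CL = 0.599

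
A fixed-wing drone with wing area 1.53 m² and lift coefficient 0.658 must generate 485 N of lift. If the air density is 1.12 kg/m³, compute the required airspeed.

L = ½ρv²S·CL ⇒ v = √(2L/(ρ·S·CL))
v = √(2 × 485 / (1.12 × 1.53 × 0.658)) = √860.3 = 29.3 m/s

v = 29.3 m/s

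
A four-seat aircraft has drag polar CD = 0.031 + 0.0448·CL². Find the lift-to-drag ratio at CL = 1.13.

L/D = 12.8

CD = 0.031 + 0.0448 × 1.13² = 0.08821
L/D = CL/CD = 1.13 / 0.08821 = 12.8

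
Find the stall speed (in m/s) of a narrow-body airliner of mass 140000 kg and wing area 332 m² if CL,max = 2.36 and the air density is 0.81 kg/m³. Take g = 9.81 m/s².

Weight W = mg = 140000 × 9.81 = 1.373×10^6 N.
From L = ½ρV²S·CL,max = W: V_stall = √(2W/(ρSCL,max)) = √(2·1.373×10^6/(0.81·332·2.36))
V_stall = √4328 = 65.8 m/s

V_stall = 65.8 m/s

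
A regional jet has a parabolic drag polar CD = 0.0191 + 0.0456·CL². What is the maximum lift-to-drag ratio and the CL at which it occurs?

For CD = CD0 + K·CL², (L/D)max occurs at CL* = √(CD0/K) and equals 1/(2√(K·CD0)).
(L/D)max = 1/(2√(0.0456 × 0.0191)) = 1/(2 × 0.02951) = 16.9
CL* = √(0.0191/0.0456) = 0.647

(L/D)max = 16.9, at CL = 0.647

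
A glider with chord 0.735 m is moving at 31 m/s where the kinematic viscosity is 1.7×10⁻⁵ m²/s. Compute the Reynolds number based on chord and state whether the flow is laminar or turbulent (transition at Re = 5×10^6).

Re = 1.34×10^6 (laminar)

Re = v·c/ν = 31 × 0.735 / (1.7×10⁻⁵) = 1.34×10^6
Since 1.34×10^6 < 5×10^6, the flow is laminar.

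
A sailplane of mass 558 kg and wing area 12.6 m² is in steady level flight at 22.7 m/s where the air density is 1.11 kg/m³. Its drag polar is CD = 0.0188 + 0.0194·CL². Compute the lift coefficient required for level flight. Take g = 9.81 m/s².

Level flight ⇒ L = W = m·g = 558 × 9.81 = 5474 N.
Dynamic pressure q = 0.5 × 1.11 × 22.7² = 286 Pa.
Required CL = L/(qS) = 5474/(286·12.6) = 1.519.

CL = 1.52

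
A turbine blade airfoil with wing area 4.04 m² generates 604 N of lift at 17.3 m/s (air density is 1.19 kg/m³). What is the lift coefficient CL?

From L = ½ρv²S·CL, rearranging gives CL = 2L/(ρv²S).
CL = 2 × 604 / (1.19 × 17.3² × 4.04) = 0.84

CL = 0.84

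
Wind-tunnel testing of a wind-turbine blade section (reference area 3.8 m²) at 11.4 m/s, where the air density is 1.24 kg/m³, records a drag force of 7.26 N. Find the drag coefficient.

CD = 0.0237

From D = ½ρv²S·CD, rearranging gives CD = 2D/(ρv²S).
CD = 2 × 7.26 / (1.24 × 11.4² × 3.8) = 0.0237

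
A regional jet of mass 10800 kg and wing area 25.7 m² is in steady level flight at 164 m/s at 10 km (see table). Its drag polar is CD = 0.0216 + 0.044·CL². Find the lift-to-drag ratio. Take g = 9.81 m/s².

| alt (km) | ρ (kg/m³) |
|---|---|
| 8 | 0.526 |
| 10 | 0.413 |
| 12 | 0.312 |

At 10 km, from the table: ρ = 0.413 kg/m³.
Level flight ⇒ L = W = m·g = 10800 × 9.81 = 1.0595×10^5 N.
q = ½ρv² = ½ × 0.413 × 164² = 5554 Pa.
Required CL = L/(qS) = 1.0595×10^5/(5554·25.7) = 0.7423.
CD = 0.0216 + 0.044 × 0.7423² = 0.04584.
L/D = CL/CD = 0.7423 / 0.04584 = 16.2

L/D = 16.2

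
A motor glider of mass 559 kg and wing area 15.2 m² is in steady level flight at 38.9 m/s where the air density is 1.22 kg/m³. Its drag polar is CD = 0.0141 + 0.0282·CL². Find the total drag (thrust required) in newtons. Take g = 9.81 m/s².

D = 258 N

In steady level flight, lift balances weight: W = mg = 559 × 9.81 = 5483.8 N.
Dynamic pressure q = 0.5 × 1.22 × 38.9² = 923.1 Pa.
Required CL = L/(qS) = 5483.8/(923.1·15.2) = 0.3908.
CD = 0.0141 + 0.0282 × 0.3908² = 0.01841.
D = q·S·CD = 923.1 × 15.2 × 0.01841 = 258.3 N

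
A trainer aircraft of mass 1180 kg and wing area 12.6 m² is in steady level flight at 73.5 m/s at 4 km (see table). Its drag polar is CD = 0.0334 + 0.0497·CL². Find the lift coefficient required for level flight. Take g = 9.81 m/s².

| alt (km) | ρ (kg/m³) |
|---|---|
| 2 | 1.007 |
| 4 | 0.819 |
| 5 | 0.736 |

At 4 km, from the table: ρ = 0.819 kg/m³.
In steady level flight, lift balances weight: W = mg = 1180 × 9.81 = 11576 N.
Dynamic pressure q = 0.5 × 0.819 × 73.5² = 2212 Pa.
CL = W/(q·S) = 11576 / (2212 × 12.6) = 0.4153.

CL = 0.415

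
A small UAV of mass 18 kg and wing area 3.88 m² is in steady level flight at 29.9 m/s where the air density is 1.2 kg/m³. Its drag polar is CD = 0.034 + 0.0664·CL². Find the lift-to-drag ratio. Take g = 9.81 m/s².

L/D = 2.46

Weight W = mg = 18 × 9.81 = 176.58 N; in level flight L = W.
Dynamic pressure q = 0.5 × 1.2 × 29.9² = 536.4 Pa.
Required CL = L/(qS) = 176.58/(536.4·3.88) = 0.08484.
CD = 0.034 + 0.0664 × 0.08484² = 0.03448.
L/D = CL/CD = 0.08484 / 0.03448 = 2.46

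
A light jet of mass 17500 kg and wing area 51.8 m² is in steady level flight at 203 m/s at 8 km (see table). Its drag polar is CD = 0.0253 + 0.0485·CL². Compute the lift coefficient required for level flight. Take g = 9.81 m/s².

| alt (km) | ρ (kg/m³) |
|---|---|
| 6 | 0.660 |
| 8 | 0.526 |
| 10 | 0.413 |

CL = 0.306

At 8 km, from the table: ρ = 0.526 kg/m³.
In steady level flight, lift balances weight: W = mg = 17500 × 9.81 = 1.7168×10^5 N.
Dynamic pressure q = 0.5 × 0.526 × 203² = 10840 Pa.
Required CL = L/(qS) = 1.7168×10^5/(10840·51.8) = 0.3058.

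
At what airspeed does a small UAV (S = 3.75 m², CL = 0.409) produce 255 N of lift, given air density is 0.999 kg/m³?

L = ½ρv²S·CL ⇒ v = √(2L/(ρ·S·CL))
v = √(2 × 255 / (0.999 × 3.75 × 0.409)) = √332.9 = 18.2 m/s

v = 18.2 m/s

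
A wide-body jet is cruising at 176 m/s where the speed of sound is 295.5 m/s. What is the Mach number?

M = v/a = 176 / 295.5 = 0.596

M = 0.596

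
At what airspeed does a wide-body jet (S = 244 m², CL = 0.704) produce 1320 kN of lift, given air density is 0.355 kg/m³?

L = ½ρv²S·CL ⇒ v = √(2L/(ρ·S·CL))
v = √(2 × 1.32×10^6 / (0.355 × 244 × 0.704)) = √43290 = 208 m/s

v = 208 m/s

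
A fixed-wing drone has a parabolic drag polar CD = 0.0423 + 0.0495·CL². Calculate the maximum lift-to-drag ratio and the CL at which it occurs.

(L/D)max = 10.9, at CL = 0.924

For CD = CD0 + K·CL², (L/D)max occurs at CL* = √(CD0/K) and equals 1/(2√(K·CD0)).
(L/D)max = 1/(2√(0.0495 × 0.0423)) = 1/(2 × 0.04576) = 10.9
CL* = √(0.0423/0.0495) = 0.924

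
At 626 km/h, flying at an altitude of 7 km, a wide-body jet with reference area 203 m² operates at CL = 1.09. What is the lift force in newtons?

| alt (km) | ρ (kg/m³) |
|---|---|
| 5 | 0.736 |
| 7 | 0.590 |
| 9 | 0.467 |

L = 1.97×10^6 N

At 7 km, from the table: ρ = 0.590 kg/m³.
Convert speed: v = 626 km/h ÷ 3.6 = 173.9 m/s.
L = ½ρv²S·CL = ½ × 0.59 × 173.9² × 203 × 1.09 = 1.97×10^6 N ≈ 1970 kN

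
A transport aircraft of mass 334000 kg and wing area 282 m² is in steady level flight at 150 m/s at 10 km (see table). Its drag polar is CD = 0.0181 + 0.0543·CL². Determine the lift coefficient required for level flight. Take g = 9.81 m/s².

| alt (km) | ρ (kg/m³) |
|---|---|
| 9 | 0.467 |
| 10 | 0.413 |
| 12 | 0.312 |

At 10 km, from the table: ρ = 0.413 kg/m³.
In steady level flight, lift balances weight: W = mg = 334000 × 9.81 = 3.2765×10^6 N.
q = ½ρv² = ½ × 0.413 × 150² = 4646 Pa.
CL = 2W/(ρv²S) = 2×3.2765×10^6/(0.413×150²×282) = 2.501.

CL = 2.5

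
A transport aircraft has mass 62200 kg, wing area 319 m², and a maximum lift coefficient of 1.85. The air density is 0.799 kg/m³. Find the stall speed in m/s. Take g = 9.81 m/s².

V_stall = 50.9 m/s

At stall, lift equals weight: L = W = m·g = 62200 × 9.81 = 6.102×10^5 N.
V_stall = √(2W/(ρ·S·CL,max)) = √(2 × 6.102×10^5 / (0.799 × 319 × 1.85))
V_stall = √2588 = 50.9 m/s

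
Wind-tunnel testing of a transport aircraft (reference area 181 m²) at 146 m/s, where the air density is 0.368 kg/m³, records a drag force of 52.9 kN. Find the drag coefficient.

CD = 0.0745

From D = ½ρv²S·CD, rearranging gives CD = 2D/(ρv²S).
CD = 2 × 52900 / (0.368 × 146² × 181) = 0.0745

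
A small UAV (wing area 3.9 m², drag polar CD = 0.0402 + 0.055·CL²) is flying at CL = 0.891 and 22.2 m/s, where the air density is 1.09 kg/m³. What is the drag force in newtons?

D = 87.8 N

CD = 0.0402 + 0.055 × 0.891² = 0.08386
D = ½ρv²S·CD = ½ × 1.09 × 22.2² × 3.9 × 0.08386 = 87.8 N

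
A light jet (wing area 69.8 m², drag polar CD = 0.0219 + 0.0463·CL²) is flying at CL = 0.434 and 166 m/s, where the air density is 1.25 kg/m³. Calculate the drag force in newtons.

CD = 0.0219 + 0.0463 × 0.434² = 0.03062
D = ½ρv²S·CD = ½ × 1.25 × 166² × 69.8 × 0.03062 = 36800 N

D = 36800 N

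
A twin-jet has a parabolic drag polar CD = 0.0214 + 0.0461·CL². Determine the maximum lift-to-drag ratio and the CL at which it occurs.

(L/D)max = 15.9, at CL = 0.681

For CD = CD0 + K·CL², (L/D)max occurs at CL* = √(CD0/K) and equals 1/(2√(K·CD0)).
(L/D)max = 1/(2√(0.0461 × 0.0214)) = 1/(2 × 0.03141) = 15.9
CL* = √(0.0214/0.0461) = 0.681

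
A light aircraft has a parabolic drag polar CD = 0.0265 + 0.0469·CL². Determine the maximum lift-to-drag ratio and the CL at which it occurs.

For CD = CD0 + K·CL², (L/D)max occurs at CL* = √(CD0/K) and equals 1/(2√(K·CD0)).
(L/D)max = 1/(2√(0.0469 × 0.0265)) = 1/(2 × 0.03525) = 14.2
CL* = √(0.0265/0.0469) = 0.752

(L/D)max = 14.2, at CL = 0.752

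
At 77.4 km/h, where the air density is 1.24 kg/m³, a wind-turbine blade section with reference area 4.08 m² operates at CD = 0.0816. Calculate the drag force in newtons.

D = 95.4 N

Convert speed: v = 77.4 km/h ÷ 3.6 = 21.5 m/s.
Dynamic pressure q = ½ρv² = ½ × 1.24 × 21.5² = 286.6 Pa.
D = q·S·CD = 286.6 × 4.08 × 0.0816 = 95.4 N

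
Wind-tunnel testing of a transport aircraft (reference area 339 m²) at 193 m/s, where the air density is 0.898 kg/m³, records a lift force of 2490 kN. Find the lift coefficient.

CL = 0.439

From L = ½ρv²S·CL, rearranging gives CL = 2L/(ρv²S).
CL = 2 × 2.49×10^6 / (0.898 × 193² × 339) = 0.439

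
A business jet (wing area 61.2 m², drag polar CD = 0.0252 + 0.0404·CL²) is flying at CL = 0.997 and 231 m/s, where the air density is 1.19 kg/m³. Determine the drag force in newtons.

D = 1.27×10^5 N

CD = 0.0252 + 0.0404 × 0.997² = 0.06536
D = ½ρv²S·CD = ½ × 1.19 × 231² × 61.2 × 0.06536 = 1.27×10^5 N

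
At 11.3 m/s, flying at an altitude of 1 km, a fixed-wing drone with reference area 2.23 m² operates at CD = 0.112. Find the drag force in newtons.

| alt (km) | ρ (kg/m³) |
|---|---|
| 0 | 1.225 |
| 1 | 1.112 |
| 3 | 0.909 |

D = 17.7 N

At 1 km, from the table: ρ = 1.112 kg/m³.
D = ½ρv²S·CD = ½ × 1.112 × 11.3² × 2.23 × 0.112 = 17.7 N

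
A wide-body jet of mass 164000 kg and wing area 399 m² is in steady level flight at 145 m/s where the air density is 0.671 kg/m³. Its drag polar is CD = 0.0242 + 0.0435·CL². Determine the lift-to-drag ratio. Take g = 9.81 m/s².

Weight W = mg = 164000 × 9.81 = 1.6088×10^6 N; in level flight L = W.
Dynamic pressure q = 0.5 × 0.671 × 145² = 7054 Pa.
Required CL = L/(qS) = 1.6088×10^6/(7054·399) = 0.5716.
CD = 0.0242 + 0.0435 × 0.5716² = 0.03841.
L/D = CL/CD = 0.5716 / 0.03841 = 14.9

L/D = 14.9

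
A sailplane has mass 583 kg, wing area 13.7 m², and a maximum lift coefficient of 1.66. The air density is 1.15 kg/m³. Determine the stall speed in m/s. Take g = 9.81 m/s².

Stall occurs when L = W at CL,max. W = mg = 583 × 9.81 = 5719 N.
From L = ½ρV²S·CL,max = W: V_stall = √(2W/(ρSCL,max)) = √(2·5719/(1.15·13.7·1.66))
V_stall = √437.4 = 20.9 m/s

V_stall = 20.9 m/s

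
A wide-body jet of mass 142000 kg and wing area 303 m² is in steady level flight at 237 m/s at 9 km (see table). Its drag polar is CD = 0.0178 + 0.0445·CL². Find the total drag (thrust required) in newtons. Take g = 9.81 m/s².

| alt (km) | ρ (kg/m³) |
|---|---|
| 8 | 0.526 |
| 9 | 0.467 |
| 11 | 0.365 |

D = 92500 N

At 9 km, from the table: ρ = 0.467 kg/m³.
Level flight ⇒ L = W = m·g = 142000 × 9.81 = 1.393×10^6 N.
Dynamic pressure q = 0.5 × 0.467 × 237² = 13120 Pa.
Required CL = L/(qS) = 1.393×10^6/(13120·303) = 0.3505.
CD = 0.0178 + 0.0445 × 0.3505² = 0.02327.
D = q·S·CD = 13120 × 303 × 0.02327 = 92470 N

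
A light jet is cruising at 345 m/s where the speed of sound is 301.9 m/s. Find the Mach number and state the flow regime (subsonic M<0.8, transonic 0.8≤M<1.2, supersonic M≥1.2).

M = 1.14 (transonic)

M = v/a = 345 / 301.9 = 1.14
M = 1.14 → transonic.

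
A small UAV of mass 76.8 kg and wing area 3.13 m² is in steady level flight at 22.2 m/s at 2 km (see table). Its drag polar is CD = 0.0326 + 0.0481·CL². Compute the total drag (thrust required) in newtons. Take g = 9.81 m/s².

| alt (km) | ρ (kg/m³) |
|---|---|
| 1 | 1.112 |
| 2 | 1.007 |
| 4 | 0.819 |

At 2 km, from the table: ρ = 1.007 kg/m³.
In steady level flight, lift balances weight: W = mg = 76.8 × 9.81 = 753.41 N.
q = ½ρv² = ½ × 1.007 × 22.2² = 248.1 Pa.
CL = 2W/(ρv²S) = 2×753.41/(1.007×22.2²×3.13) = 0.97.
CD = 0.0326 + 0.0481 × 0.97² = 0.07786.
D = q·S·CD = 248.1 × 3.13 × 0.07786 = 60.47 N

D = 60.5 N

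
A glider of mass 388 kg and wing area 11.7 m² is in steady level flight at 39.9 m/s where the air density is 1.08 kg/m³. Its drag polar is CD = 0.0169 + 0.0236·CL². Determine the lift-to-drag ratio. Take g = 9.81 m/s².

Weight W = mg = 388 × 9.81 = 3806.3 N; in level flight L = W.
q = ½ρv² = ½ × 1.08 × 39.9² = 859.7 Pa.
CL = 2W/(ρv²S) = 2×3806.3/(1.08×39.9²×11.7) = 0.3784.
CD = 0.0169 + 0.0236 × 0.3784² = 0.02028.
L/D = CL/CD = 0.3784 / 0.02028 = 18.7

L/D = 18.7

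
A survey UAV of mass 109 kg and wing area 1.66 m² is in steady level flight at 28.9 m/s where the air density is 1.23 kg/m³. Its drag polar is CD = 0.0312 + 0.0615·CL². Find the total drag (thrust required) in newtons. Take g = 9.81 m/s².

Level flight ⇒ L = W = m·g = 109 × 9.81 = 1069.3 N.
q = ½ρv² = ½ × 1.23 × 28.9² = 513.7 Pa.
CL = 2W/(ρv²S) = 2×1069.3/(1.23×28.9²×1.66) = 1.254.
CD = 0.0312 + 0.0615 × 1.254² = 0.1279.
D = q·S·CD = 513.7 × 1.66 × 0.1279 = 109.1 N

D = 109 N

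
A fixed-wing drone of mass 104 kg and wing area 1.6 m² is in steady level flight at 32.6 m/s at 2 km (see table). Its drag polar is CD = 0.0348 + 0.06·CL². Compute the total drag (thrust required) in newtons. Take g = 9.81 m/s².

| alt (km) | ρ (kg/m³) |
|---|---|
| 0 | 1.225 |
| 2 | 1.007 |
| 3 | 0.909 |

At 2 km, from the table: ρ = 1.007 kg/m³.
Level flight ⇒ L = W = m·g = 104 × 9.81 = 1020.2 N.
q = ½ρv² = ½ × 1.007 × 32.6² = 535.1 Pa.
Required CL = L/(qS) = 1020.2/(535.1·1.6) = 1.192.
CD = 0.0348 + 0.06 × 1.192² = 0.12.
D = q·S·CD = 535.1 × 1.6 × 0.12 = 102.7 N

D = 103 N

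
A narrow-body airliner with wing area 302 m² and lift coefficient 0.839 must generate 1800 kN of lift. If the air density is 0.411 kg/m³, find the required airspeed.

L = ½ρv²S·CL ⇒ v = √(2L/(ρ·S·CL))
v = √(2 × 1.8×10^6 / (0.411 × 302 × 0.839)) = √34570 = 186 m/s

v = 186 m/s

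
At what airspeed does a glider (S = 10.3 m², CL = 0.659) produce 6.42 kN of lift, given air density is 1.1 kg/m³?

v = 41.5 m/s

L = ½ρv²S·CL ⇒ v = √(2L/(ρ·S·CL))
v = √(2 × 6420 / (1.1 × 10.3 × 0.659)) = √1720 = 41.5 m/s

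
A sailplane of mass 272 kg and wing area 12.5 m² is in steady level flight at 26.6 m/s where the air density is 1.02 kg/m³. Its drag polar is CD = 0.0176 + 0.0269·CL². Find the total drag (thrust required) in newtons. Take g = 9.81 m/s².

Weight W = mg = 272 × 9.81 = 2668.3 N; in level flight L = W.
q = ½ρv² = ½ × 1.02 × 26.6² = 360.9 Pa.
Required CL = L/(qS) = 2668.3/(360.9·12.5) = 0.5916.
CD = 0.0176 + 0.0269 × 0.5916² = 0.02701.
D = q·S·CD = 360.9 × 12.5 × 0.02701 = 121.8 N

D = 122 N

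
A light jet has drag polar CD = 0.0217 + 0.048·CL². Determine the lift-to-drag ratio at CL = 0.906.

L/D = 14.8

CD = 0.0217 + 0.048 × 0.906² = 0.0611
L/D = CL/CD = 0.906 / 0.0611 = 14.8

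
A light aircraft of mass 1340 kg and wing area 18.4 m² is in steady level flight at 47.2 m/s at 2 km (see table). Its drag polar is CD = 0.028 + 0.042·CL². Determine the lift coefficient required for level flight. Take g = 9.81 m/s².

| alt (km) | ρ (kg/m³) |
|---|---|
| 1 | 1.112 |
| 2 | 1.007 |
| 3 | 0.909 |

CL = 0.637

At 2 km, from the table: ρ = 1.007 kg/m³.
In steady level flight, lift balances weight: W = mg = 1340 × 9.81 = 13145 N.
q = ½ρv² = ½ × 1.007 × 47.2² = 1122 Pa.
CL = W/(q·S) = 13145 / (1122 × 18.4) = 0.6369.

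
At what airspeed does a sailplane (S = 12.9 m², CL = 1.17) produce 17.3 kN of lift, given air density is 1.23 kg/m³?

L = ½ρv²S·CL ⇒ v = √(2L/(ρ·S·CL))
v = √(2 × 17300 / (1.23 × 12.9 × 1.17)) = √1864 = 43.2 m/s

v = 43.2 m/s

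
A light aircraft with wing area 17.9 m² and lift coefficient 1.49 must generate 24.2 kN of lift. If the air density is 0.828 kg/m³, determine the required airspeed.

L = ½ρv²S·CL ⇒ v = √(2L/(ρ·S·CL))
v = √(2 × 24200 / (0.828 × 17.9 × 1.49)) = √2192 = 46.8 m/s

v = 46.8 m/s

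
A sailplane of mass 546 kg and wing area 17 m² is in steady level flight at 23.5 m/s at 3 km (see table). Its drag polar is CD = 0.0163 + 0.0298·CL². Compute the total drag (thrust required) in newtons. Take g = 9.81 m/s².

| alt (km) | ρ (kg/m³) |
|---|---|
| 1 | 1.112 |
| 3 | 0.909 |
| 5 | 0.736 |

D = 270 N

At 3 km, from the table: ρ = 0.909 kg/m³.
Weight W = mg = 546 × 9.81 = 5356.3 N; in level flight L = W.
q = ½ρv² = ½ × 0.909 × 23.5² = 251 Pa.
CL = W/(q·S) = 5356.3 / (251 × 17) = 1.255.
CD = 0.0163 + 0.0298 × 1.255² = 0.06326.
D = q·S·CD = 251 × 17 × 0.06326 = 269.9 N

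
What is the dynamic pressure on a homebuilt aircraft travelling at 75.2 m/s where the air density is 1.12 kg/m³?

q = ½ρv² = ½ × 1.12 × 75.2² = 3170 Pa

q = 3170 Pa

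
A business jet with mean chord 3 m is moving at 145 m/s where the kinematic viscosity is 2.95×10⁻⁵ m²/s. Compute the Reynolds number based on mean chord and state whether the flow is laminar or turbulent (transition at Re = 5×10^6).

Re = v·c/ν = 145 × 3 / (2.95×10⁻⁵) = 1.47×10^7
Since 1.47×10^7 > 5×10^6, the flow is turbulent.

Re = 1.47×10^7 (turbulent)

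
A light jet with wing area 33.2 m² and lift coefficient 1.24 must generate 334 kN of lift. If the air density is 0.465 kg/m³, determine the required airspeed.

L = ½ρv²S·CL ⇒ v = √(2L/(ρ·S·CL))
v = √(2 × 3.34×10^5 / (0.465 × 33.2 × 1.24)) = √34900 = 187 m/s

v = 187 m/s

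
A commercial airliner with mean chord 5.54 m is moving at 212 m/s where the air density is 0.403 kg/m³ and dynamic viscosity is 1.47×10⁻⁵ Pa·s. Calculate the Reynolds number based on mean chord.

Re = 3.22×10^7

Re = ρ·v·c/μ = 0.403 × 212 × 5.54 / (1.47×10⁻⁵) = 3.22×10^7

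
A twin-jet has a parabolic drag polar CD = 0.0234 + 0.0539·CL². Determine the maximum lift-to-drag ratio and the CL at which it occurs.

For CD = CD0 + K·CL², (L/D)max occurs at CL* = √(CD0/K) and equals 1/(2√(K·CD0)).
(L/D)max = 1/(2√(0.0539 × 0.0234)) = 1/(2 × 0.03551) = 14.1
CL* = √(0.0234/0.0539) = 0.659

(L/D)max = 14.1, at CL = 0.659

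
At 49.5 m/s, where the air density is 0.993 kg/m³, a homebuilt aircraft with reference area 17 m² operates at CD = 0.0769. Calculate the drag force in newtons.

D = 1590 N

Dynamic pressure q = ½ρv² = ½ × 0.993 × 49.5² = 1217 Pa.
D = q·S·CD = 1217 × 17 × 0.0769 = 1590 N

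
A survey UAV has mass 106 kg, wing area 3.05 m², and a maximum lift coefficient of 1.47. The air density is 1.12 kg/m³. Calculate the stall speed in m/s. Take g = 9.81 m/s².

V_stall = 20.4 m/s

Weight W = mg = 106 × 9.81 = 1040 N.
V_stall = √(2W/(ρ·S·CL,max)) = √(2 × 1040 / (1.12 × 3.05 × 1.47))
V_stall = √414.2 = 20.4 m/s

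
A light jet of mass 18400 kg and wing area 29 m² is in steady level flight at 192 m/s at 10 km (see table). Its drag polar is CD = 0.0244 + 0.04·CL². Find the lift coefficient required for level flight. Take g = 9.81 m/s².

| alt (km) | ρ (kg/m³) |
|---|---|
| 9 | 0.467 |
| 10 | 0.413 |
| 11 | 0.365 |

CL = 0.818

At 10 km, from the table: ρ = 0.413 kg/m³.
Level flight ⇒ L = W = m·g = 18400 × 9.81 = 1.805×10^5 N.
Dynamic pressure q = 0.5 × 0.413 × 192² = 7612 Pa.
CL = W/(q·S) = 1.805×10^5 / (7612 × 29) = 0.8176.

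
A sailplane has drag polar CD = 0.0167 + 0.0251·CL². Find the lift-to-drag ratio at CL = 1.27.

L/D = 22.2

CD = 0.0167 + 0.0251 × 1.27² = 0.05718
L/D = CL/CD = 1.27 / 0.05718 = 22.2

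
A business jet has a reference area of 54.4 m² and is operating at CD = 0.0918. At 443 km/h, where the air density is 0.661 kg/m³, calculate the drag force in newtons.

D = 25000 N

Convert speed: v = 443 km/h ÷ 3.6 = 123.1 m/s.
Dynamic pressure q = ½ρv² = ½ × 0.661 × 123.1² = 5005 Pa.
D = q·S·CD = 5005 × 54.4 × 0.0918 = 25000 N ≈ 25 kN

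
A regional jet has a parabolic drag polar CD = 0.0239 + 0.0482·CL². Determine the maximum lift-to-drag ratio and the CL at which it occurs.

(L/D)max = 14.7, at CL = 0.704

For CD = CD0 + K·CL², (L/D)max occurs at CL* = √(CD0/K) and equals 1/(2√(K·CD0)).
(L/D)max = 1/(2√(0.0482 × 0.0239)) = 1/(2 × 0.03394) = 14.7
CL* = √(0.0239/0.0482) = 0.704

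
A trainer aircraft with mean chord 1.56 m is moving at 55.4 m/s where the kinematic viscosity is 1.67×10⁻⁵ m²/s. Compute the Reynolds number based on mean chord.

Re = v·c/ν = 55.4 × 1.56 / (1.67×10⁻⁵) = 5.18×10^6

Re = 5.18×10^6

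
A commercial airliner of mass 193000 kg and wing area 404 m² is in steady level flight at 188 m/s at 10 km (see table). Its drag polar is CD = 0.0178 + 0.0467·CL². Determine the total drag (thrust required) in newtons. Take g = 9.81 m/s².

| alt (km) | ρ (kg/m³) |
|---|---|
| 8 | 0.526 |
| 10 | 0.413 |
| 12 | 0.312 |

D = 1.09×10^5 N

At 10 km, from the table: ρ = 0.413 kg/m³.
In steady level flight, lift balances weight: W = mg = 193000 × 9.81 = 1.8933×10^6 N.
Dynamic pressure q = 0.5 × 0.413 × 188² = 7299 Pa.
CL = 2W/(ρv²S) = 2×1.8933×10^6/(0.413×188²×404) = 0.6421.
CD = 0.0178 + 0.0467 × 0.6421² = 0.03705.
D = q·S·CD = 7299 × 404 × 0.03705 = 1.093×10^5 N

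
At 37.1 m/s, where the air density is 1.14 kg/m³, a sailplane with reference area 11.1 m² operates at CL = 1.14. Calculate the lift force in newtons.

L = 9930 N

L = ½ρv²S·CL = ½ × 1.14 × 37.1² × 11.1 × 1.14 = 9930 N ≈ 9.93 kN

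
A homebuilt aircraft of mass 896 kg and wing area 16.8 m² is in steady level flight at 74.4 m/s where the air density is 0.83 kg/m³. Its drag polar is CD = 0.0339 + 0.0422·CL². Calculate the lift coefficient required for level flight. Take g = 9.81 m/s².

CL = 0.228

Level flight ⇒ L = W = m·g = 896 × 9.81 = 8789.8 N.
q = ½ρv² = ½ × 0.83 × 74.4² = 2297 Pa.
Required CL = L/(qS) = 8789.8/(2297·16.8) = 0.2278.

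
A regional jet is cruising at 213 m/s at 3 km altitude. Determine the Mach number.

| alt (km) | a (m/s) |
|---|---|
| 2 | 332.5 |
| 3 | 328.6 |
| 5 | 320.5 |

At 3 km, from the table: a = 328.6 m/s.
M = v/a = 213 / 328.6 = 0.648

M = 0.648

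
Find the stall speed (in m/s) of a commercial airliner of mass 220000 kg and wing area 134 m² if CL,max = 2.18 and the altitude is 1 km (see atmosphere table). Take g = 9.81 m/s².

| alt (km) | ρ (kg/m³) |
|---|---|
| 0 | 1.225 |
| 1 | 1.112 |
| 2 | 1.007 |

At 1 km, from the table: ρ = 1.112 kg/m³.
Weight W = mg = 220000 × 9.81 = 2.158×10^6 N.
From L = ½ρV²S·CL,max = W: V_stall = √(2W/(ρSCL,max)) = √(2·2.158×10^6/(1.112·134·2.18))
V_stall = √13290 = 115 m/s

V_stall = 115 m/s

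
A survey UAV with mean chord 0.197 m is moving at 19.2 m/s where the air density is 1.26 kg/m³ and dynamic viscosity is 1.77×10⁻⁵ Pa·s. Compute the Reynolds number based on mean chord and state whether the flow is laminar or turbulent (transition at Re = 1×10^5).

Re = 2.69×10^5 (turbulent)

Re = ρ·v·c/μ = 1.26 × 19.2 × 0.197 / (1.77×10⁻⁵) = 2.69×10^5
Since 2.69×10^5 > 1×10^5, the flow is turbulent.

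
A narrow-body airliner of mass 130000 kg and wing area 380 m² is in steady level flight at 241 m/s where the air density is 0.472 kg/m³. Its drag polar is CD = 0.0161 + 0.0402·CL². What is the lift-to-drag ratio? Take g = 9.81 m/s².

L/D = 13.2

In steady level flight, lift balances weight: W = mg = 130000 × 9.81 = 1.2753×10^6 N.
q = ½ρv² = ½ × 0.472 × 241² = 13710 Pa.
CL = 2W/(ρv²S) = 2×1.2753×10^6/(0.472×241²×380) = 0.2448.
CD = 0.0161 + 0.0402 × 0.2448² = 0.01851.
L/D = CL/CD = 0.2448 / 0.01851 = 13.2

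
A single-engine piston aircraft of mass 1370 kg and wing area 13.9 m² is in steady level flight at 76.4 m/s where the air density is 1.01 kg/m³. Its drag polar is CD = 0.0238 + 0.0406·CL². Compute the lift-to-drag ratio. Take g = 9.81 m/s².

Weight W = mg = 1370 × 9.81 = 13440 N; in level flight L = W.
q = ½ρv² = ½ × 1.01 × 76.4² = 2948 Pa.
CL = 2W/(ρv²S) = 2×13440/(1.01×76.4²×13.9) = 0.328.
CD = 0.0238 + 0.0406 × 0.328² = 0.02817.
L/D = CL/CD = 0.328 / 0.02817 = 11.6

L/D = 11.6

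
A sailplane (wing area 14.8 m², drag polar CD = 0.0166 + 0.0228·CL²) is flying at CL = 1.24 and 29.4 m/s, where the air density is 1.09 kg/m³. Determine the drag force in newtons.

D = 360 N

CD = 0.0166 + 0.0228 × 1.24² = 0.05166
D = ½ρv²S·CD = ½ × 1.09 × 29.4² × 14.8 × 0.05166 = 360 N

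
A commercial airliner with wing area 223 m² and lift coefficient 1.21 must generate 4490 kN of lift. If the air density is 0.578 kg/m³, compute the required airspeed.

v = 240 m/s

L = ½ρv²S·CL ⇒ v = √(2L/(ρ·S·CL))
v = √(2 × 4.49×10^6 / (0.578 × 223 × 1.21)) = √57580 = 240 m/s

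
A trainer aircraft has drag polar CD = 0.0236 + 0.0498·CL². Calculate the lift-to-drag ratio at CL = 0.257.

CD = 0.0236 + 0.0498 × 0.257² = 0.02689
L/D = CL/CD = 0.257 / 0.02689 = 9.56

L/D = 9.56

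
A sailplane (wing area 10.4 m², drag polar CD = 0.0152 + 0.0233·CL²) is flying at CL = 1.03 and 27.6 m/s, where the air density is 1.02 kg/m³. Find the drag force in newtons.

CD = 0.0152 + 0.0233 × 1.03² = 0.03992
D = ½ρv²S·CD = ½ × 1.02 × 27.6² × 10.4 × 0.03992 = 161 N

D = 161 N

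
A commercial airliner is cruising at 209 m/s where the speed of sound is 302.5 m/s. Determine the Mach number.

M = v/a = 209 / 302.5 = 0.691

M = 0.691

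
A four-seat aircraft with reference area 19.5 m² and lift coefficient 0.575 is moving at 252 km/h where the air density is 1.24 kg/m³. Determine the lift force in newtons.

L = 34100 N

Convert speed: v = 252 km/h ÷ 3.6 = 70 m/s.
Dynamic pressure q = ½ρv² = ½ × 1.24 × 70² = 3038 Pa.
L = q·S·CL = 3038 × 19.5 × 0.575 = 34100 N ≈ 34.1 kN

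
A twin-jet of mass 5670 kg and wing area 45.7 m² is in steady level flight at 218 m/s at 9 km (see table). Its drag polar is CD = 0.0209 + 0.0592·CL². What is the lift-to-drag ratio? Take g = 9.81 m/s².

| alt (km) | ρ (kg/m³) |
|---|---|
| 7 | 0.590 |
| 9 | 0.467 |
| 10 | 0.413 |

L/D = 5.08

At 9 km, from the table: ρ = 0.467 kg/m³.
Level flight ⇒ L = W = m·g = 5670 × 9.81 = 55623 N.
Dynamic pressure q = 0.5 × 0.467 × 218² = 11100 Pa.
Required CL = L/(qS) = 55623/(11100·45.7) = 0.1097.
CD = 0.0209 + 0.0592 × 0.1097² = 0.02161.
L/D = CL/CD = 0.1097 / 0.02161 = 5.08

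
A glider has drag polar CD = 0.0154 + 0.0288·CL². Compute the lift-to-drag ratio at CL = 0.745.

L/D = 23.7

CD = 0.0154 + 0.0288 × 0.745² = 0.03138
L/D = CL/CD = 0.745 / 0.03138 = 23.7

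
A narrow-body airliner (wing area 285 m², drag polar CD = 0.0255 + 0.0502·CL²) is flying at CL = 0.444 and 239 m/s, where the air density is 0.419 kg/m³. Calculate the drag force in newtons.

CD = 0.0255 + 0.0502 × 0.444² = 0.0354
D = ½ρv²S·CD = ½ × 0.419 × 239² × 285 × 0.0354 = 1.21×10^5 N

D = 1.21×10^5 N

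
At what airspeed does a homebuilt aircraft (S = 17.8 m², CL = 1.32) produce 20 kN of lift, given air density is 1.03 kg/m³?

L = ½ρv²S·CL ⇒ v = √(2L/(ρ·S·CL))
v = √(2 × 20000 / (1.03 × 17.8 × 1.32)) = √1653 = 40.7 m/s

v = 40.7 m/s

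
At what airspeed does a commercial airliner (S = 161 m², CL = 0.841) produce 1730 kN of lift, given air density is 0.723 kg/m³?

v = 188 m/s

L = ½ρv²S·CL ⇒ v = √(2L/(ρ·S·CL))
v = √(2 × 1.73×10^6 / (0.723 × 161 × 0.841)) = √35340 = 188 m/s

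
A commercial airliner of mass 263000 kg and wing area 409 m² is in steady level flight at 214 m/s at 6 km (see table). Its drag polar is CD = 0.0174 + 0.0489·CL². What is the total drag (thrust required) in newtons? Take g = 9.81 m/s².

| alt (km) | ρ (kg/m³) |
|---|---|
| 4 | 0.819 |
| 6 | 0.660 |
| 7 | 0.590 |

At 6 km, from the table: ρ = 0.660 kg/m³.
Level flight ⇒ L = W = m·g = 263000 × 9.81 = 2.58×10^6 N.
Dynamic pressure q = 0.5 × 0.66 × 214² = 15110 Pa.
CL = W/(q·S) = 2.58×10^6 / (15110 × 409) = 0.4174.
CD = 0.0174 + 0.0489 × 0.4174² = 0.02592.
D = q·S·CD = 15110 × 409 × 0.02592 = 1.602×10^5 N

D = 1.6×10^5 N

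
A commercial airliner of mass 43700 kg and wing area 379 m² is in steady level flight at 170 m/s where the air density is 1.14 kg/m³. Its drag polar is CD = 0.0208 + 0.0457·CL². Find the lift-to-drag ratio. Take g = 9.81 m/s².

L/D = 3.27

Weight W = mg = 43700 × 9.81 = 4.287×10^5 N; in level flight L = W.
Dynamic pressure q = 0.5 × 1.14 × 170² = 16470 Pa.
CL = 2W/(ρv²S) = 2×4.287×10^5/(1.14×170²×379) = 0.06867.
CD = 0.0208 + 0.0457 × 0.06867² = 0.02102.
L/D = CL/CD = 0.06867 / 0.02102 = 3.27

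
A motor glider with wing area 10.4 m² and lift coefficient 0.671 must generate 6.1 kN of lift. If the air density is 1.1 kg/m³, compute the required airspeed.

L = ½ρv²S·CL ⇒ v = √(2L/(ρ·S·CL))
v = √(2 × 6100 / (1.1 × 10.4 × 0.671)) = √1589 = 39.9 m/s

v = 39.9 m/s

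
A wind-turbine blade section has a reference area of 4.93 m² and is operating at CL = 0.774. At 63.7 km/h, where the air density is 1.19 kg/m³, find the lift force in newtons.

L = 711 N

Convert speed: v = 63.7 km/h ÷ 3.6 = 17.69 m/s.
Dynamic pressure q = ½ρv² = ½ × 1.19 × 17.69² = 186.3 Pa.
L = q·S·CL = 186.3 × 4.93 × 0.774 = 711 N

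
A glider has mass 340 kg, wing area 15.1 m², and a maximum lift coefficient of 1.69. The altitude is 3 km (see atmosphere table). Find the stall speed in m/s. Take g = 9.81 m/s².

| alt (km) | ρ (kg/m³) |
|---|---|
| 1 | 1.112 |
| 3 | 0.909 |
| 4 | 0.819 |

V_stall = 17 m/s

At 3 km, from the table: ρ = 0.909 kg/m³.
Weight W = mg = 340 × 9.81 = 3335 N.
From L = ½ρV²S·CL,max = W: V_stall = √(2W/(ρSCL,max)) = √(2·3335/(0.909·15.1·1.69))
V_stall = √287.6 = 17 m/s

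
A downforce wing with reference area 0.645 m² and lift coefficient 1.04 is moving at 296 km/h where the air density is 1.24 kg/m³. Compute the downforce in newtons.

L = 2810 N

Convert speed: v = 296 km/h ÷ 3.6 = 82.22 m/s.
L = ½ρv²S·CL = ½ × 1.24 × 82.22² × 0.645 × 1.04 = 2810 N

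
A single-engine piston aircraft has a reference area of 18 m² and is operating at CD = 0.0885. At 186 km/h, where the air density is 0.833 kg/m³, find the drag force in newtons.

Convert speed: v = 186 km/h ÷ 3.6 = 51.67 m/s.
Dynamic pressure q = ½ρv² = ½ × 0.833 × 51.67² = 1112 Pa.
D = q·S·CD = 1112 × 18 × 0.0885 = 1770 N

D = 1770 N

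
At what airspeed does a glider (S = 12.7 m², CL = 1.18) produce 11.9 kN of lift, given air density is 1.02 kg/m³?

L = ½ρv²S·CL ⇒ v = √(2L/(ρ·S·CL))
v = √(2 × 11900 / (1.02 × 12.7 × 1.18)) = √1557 = 39.5 m/s

v = 39.5 m/s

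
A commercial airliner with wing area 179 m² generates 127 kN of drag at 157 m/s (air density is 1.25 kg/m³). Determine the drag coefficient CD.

From D = ½ρv²S·CD, rearranging gives CD = 2D/(ρv²S).
CD = 2 × 1.27×10^5 / (1.25 × 157² × 179) = 0.0461

CD = 0.0461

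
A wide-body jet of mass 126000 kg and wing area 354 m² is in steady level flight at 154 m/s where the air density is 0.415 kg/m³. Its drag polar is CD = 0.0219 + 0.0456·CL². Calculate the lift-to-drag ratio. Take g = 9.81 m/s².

In steady level flight, lift balances weight: W = mg = 126000 × 9.81 = 1.2361×10^6 N.
q = ½ρv² = ½ × 0.415 × 154² = 4921 Pa.
CL = 2W/(ρv²S) = 2×1.2361×10^6/(0.415×154²×354) = 0.7095.
CD = 0.0219 + 0.0456 × 0.7095² = 0.04486.
L/D = CL/CD = 0.7095 / 0.04486 = 15.8

L/D = 15.8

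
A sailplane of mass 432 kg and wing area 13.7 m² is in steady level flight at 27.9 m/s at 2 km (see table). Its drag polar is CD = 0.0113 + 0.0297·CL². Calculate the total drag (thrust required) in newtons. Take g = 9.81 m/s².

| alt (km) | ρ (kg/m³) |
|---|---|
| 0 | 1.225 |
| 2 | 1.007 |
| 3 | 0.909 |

D = 160 N

At 2 km, from the table: ρ = 1.007 kg/m³.
Weight W = mg = 432 × 9.81 = 4237.9 N; in level flight L = W.
q = ½ρv² = ½ × 1.007 × 27.9² = 391.9 Pa.
Required CL = L/(qS) = 4237.9/(391.9·13.7) = 0.7893.
CD = 0.0113 + 0.0297 × 0.7893² = 0.0298.
D = q·S·CD = 391.9 × 13.7 × 0.0298 = 160 N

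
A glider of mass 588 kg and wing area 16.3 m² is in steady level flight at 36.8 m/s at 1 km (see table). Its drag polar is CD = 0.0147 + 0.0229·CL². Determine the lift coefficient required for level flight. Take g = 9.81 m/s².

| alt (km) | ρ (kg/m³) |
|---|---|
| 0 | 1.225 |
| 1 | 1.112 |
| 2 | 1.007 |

At 1 km, from the table: ρ = 1.112 kg/m³.
Level flight ⇒ L = W = m·g = 588 × 9.81 = 5768.3 N.
Dynamic pressure q = 0.5 × 1.112 × 36.8² = 753 Pa.
CL = 2W/(ρv²S) = 2×5768.3/(1.112×36.8²×16.3) = 0.47.

CL = 0.47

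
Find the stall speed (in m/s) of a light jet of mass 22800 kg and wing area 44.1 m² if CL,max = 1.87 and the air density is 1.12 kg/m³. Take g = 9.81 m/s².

At stall, lift equals weight: L = W = m·g = 22800 × 9.81 = 2.237×10^5 N.
V_stall = √(2W/(ρ·S·CL,max)) = √(2 × 2.237×10^5 / (1.12 × 44.1 × 1.87))
V_stall = √4843 = 69.6 m/s

V_stall = 69.6 m/s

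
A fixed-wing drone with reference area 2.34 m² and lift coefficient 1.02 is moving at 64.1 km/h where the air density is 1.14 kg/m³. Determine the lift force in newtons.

Convert speed: v = 64.1 km/h ÷ 3.6 = 17.81 m/s.
L = ½ρv²S·CL = ½ × 1.14 × 17.81² × 2.34 × 1.02 = 431 N

L = 431 N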